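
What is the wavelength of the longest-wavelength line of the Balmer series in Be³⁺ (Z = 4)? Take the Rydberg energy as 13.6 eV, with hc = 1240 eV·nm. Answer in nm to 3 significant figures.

The Balmer series terminates on n_f = 2; the first line has n_i = 2+1 = 3.
ΔE = 217.6 × (1/2² − 1/3²) = 30.22 eV.
λ = 1240 / 30.22 = 41.0 nm.

41.0 nm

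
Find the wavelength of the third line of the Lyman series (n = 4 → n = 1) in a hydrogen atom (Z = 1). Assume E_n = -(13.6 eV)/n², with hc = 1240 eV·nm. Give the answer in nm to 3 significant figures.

97.3 nm

The Lyman series terminates on n_f = 1; the third line has n_i = 1+3 = 4.
ΔE = 13.60 × (1/1² − 1/4²) = 12.75 eV.
λ = 1240 / 12.75 = 97.3 nm.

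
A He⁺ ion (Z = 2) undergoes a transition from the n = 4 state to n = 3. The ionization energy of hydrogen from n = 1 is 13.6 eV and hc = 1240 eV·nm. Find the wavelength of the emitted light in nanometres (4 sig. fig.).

468.9 nm

For Z = 2 the level energies scale as Z², so the effective Rydberg energy is 13.6 × 4 = 54.40 eV.
ΔE = 54.40 × (1/3² − 1/4²) = 54.40 × 0.04861 = 2.644 eV.
λ = hc/ΔE = 1240 / 2.644 = 468.9 nm.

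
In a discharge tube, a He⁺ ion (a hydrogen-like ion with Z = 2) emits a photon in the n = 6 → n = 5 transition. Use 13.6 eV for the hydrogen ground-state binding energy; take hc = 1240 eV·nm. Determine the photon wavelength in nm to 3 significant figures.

For Z = 2 the level energies scale as Z², so the effective Rydberg energy is 13.6 × 4 = 54.40 eV.
ΔE = 54.40 × (1/5² − 1/6²) = 54.40 × 0.01222 = 0.6649 eV.
λ = hc/ΔE = 1240 / 0.6649 = 1860 nm.

1860 nm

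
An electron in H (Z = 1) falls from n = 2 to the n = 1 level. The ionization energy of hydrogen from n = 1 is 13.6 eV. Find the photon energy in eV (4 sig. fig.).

E_2 = −13.60/4 = −3.400 eV and E_1 = −13.60/1 = −13.60 eV.
The photon energy is |E_2 − E_1| = 10.20 eV.

10.20 eV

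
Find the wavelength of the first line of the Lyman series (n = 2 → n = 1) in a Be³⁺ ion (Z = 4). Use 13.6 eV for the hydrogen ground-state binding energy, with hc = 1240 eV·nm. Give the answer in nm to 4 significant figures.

The Lyman series terminates on n_f = 1; the first line has n_i = 1+1 = 2.
ΔE = 217.6 × (1/1² − 1/2²) = 163.2 eV.
λ = 1240 / 163.2 = 7.598 nm.

7.598 nm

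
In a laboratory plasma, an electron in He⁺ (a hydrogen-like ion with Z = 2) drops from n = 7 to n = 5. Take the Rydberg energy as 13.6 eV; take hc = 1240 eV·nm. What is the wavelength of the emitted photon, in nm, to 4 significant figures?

1163 nm

For Z = 2 the level energies scale as Z², so the effective Rydberg energy is 13.6 × 4 = 54.40 eV.
ΔE = 54.40 × (1/5² − 1/7²) = 54.40 × 0.01959 = 1.066 eV.
λ = hc/ΔE = 1240 / 1.066 = 1163 nm.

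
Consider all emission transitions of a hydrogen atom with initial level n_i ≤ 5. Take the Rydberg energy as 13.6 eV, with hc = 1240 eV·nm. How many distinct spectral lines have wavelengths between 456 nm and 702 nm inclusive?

Enumerate all n_i → n_f pairs with 1 ≤ n_f < n_i ≤ 5 and compute λ = 1240 / [13.6·1·(1/n_f² − 1/n_i²)].
Lines falling in [456, 702] nm: 4→2 (486.3 nm), 3→2 (656.5 nm).

2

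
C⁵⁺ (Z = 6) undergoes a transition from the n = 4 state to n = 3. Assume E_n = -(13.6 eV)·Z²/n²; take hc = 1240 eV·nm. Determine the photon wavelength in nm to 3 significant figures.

For Z = 6 the level energies scale as Z², so the effective Rydberg energy is 13.6 × 36 = 489.6 eV.
ΔE = 489.6 × (1/3² − 1/4²) = 489.6 × 0.04861 = 23.80 eV.
λ = hc/ΔE = 1240 / 23.80 = 52.1 nm.

52.1 nm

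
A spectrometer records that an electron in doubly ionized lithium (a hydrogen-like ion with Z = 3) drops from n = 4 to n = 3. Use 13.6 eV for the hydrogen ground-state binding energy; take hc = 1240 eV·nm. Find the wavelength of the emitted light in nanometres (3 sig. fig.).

For Z = 3 the level energies scale as Z², so the effective Rydberg energy is 13.6 × 9 = 122.4 eV.
ΔE = 122.4 × (1/3² − 1/4²) = 122.4 × 0.04861 = 5.950 eV.
λ = hc/ΔE = 1240 / 5.950 = 208 nm.

208 nm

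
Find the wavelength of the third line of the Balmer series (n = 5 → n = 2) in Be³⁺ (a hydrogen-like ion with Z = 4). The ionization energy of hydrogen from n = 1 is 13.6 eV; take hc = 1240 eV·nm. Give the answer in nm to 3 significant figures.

The Balmer series terminates on n_f = 2; the third line has n_i = 2+3 = 5.
ΔE = 217.6 × (1/2² − 1/5²) = 45.70 eV.
λ = 1240 / 45.70 = 27.1 nm.

27.1 nm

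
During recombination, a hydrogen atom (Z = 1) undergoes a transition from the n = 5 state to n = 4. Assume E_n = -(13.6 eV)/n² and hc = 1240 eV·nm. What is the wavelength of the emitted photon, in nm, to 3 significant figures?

4050 nm

ΔE = 13.60 × (1/4² − 1/5²) = 13.60 × 0.02250 = 0.3060 eV.
λ = hc/ΔE = 1240 / 0.3060 = 4050 nm.
This line belongs to the Brackett series.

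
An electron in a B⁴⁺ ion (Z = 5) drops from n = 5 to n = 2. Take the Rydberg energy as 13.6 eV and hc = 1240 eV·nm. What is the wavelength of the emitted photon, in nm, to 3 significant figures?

17.4 nm

For Z = 5 the level energies scale as Z², so the effective Rydberg energy is 13.6 × 25 = 340.0 eV.
ΔE = 340.0 × (1/2² − 1/5²) = 340.0 × 0.2100 = 71.40 eV.
λ = hc/ΔE = 1240 / 71.40 = 17.4 nm.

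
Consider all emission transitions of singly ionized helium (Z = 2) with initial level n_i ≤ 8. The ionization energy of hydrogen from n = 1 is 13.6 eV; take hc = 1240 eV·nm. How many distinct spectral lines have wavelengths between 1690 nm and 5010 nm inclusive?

Enumerate all n_i → n_f pairs with 1 ≤ n_f < n_i ≤ 8 and compute λ = 1240 / [13.6·4·(1/n_f² − 1/n_i²)].
Lines falling in [1690, 5010] nm: 6→5 (1865 nm), 8→6 (1876 nm), 7→6 (3093 nm), 8→7 (4765 nm).

4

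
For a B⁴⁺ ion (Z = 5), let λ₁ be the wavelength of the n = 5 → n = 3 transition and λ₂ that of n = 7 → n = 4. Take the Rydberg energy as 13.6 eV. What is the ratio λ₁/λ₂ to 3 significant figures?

λ ∝ 1/ΔE ∝ 1/(1/n_f² − 1/n_i²), and the Z² and hc factors cancel in the ratio.
λ₁/λ₂ = (1/4² − 1/7²)/(1/3² − 1/5²) = 0.04209/0.07111 = 0.592.

0.592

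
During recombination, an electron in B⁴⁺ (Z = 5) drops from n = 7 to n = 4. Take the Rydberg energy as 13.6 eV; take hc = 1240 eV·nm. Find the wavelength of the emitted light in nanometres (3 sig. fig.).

86.6 nm

For Z = 5 the level energies scale as Z², so the effective Rydberg energy is 13.6 × 25 = 340.0 eV.
ΔE = 340.0 × (1/4² − 1/7²) = 340.0 × 0.04209 = 14.31 eV.
λ = hc/ΔE = 1240 / 14.31 = 86.6 nm.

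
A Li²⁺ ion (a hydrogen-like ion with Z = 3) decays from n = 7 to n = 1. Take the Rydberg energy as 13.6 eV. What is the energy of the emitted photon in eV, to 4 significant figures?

The Bohr energies scale as Z², so for Z = 3: E_n = −122.4/n² eV.
E_7 = −122.4/49 = −2.498 eV and E_1 = −122.4/1 = −122.4 eV.
The photon energy is |E_7 − E_1| = 119.9 eV.

119.9 eV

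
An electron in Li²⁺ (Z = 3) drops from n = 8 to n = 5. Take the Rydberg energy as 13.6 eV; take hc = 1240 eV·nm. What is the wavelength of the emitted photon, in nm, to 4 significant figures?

For Z = 3 the level energies scale as Z², so the effective Rydberg energy is 13.6 × 9 = 122.4 eV.
ΔE = 122.4 × (1/5² − 1/8²) = 122.4 × 0.02438 = 2.984 eV.
λ = hc/ΔE = 1240 / 2.984 = 415.6 nm.

415.6 nm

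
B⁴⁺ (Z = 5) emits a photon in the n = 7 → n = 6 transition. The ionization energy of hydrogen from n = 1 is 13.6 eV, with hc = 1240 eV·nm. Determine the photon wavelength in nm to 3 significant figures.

For Z = 5 the level energies scale as Z², so the effective Rydberg energy is 13.6 × 25 = 340.0 eV.
ΔE = 340.0 × (1/6² − 1/7²) = 340.0 × 0.007370 = 2.506 eV.
λ = hc/ΔE = 1240 / 2.506 = 495 nm.

495 nm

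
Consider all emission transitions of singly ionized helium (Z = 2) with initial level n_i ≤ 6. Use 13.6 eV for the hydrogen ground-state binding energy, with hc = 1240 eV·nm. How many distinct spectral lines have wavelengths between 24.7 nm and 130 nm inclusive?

5

Enumerate all n_i → n_f pairs with 1 ≤ n_f < n_i ≤ 6 and compute λ = 1240 / [13.6·4·(1/n_f² − 1/n_i²)].
Lines falling in [24.7, 130] nm: 3→1 (25.64 nm), 2→1 (30.39 nm), 6→2 (102.6 nm), 5→2 (108.5 nm), 4→2 (121.6 nm).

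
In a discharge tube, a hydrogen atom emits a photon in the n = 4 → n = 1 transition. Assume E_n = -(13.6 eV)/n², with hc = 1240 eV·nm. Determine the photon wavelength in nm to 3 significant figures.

ΔE = 13.60 × (1/1² − 1/4²) = 13.60 × 0.9375 = 12.75 eV.
λ = hc/ΔE = 1240 / 12.75 = 97.3 nm.
This line belongs to the Lyman series.

97.3 nm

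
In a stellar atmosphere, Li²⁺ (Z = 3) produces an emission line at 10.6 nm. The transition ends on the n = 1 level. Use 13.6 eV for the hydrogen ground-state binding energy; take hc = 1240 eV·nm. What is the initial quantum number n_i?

The photon energy is ΔE = hc/λ = 1240 / 10.6 = 117.0 eV.
With Z = 3, ΔE = 122.4 × (1/n_f² − 1/n_i²), so 1/n_f² − 1/n_i² = 0.9557.
With n_f = 1: 1/n_i² = 1/1 − 0.9557 = 0.04427, so n_i ≈ 4.75.

n_i = 5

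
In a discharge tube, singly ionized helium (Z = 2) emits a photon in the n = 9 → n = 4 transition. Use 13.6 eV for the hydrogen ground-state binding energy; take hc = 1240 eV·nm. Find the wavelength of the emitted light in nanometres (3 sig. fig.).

For Z = 2 the level energies scale as Z², so the effective Rydberg energy is 13.6 × 4 = 54.40 eV.
ΔE = 54.40 × (1/4² − 1/9²) = 54.40 × 0.05015 = 2.728 eV.
λ = hc/ΔE = 1240 / 2.728 = 454 nm.

454 nm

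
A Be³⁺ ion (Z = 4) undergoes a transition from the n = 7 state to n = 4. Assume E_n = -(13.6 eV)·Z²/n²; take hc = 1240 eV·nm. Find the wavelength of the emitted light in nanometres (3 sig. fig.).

For Z = 4 the level energies scale as Z², so the effective Rydberg energy is 13.6 × 16 = 217.6 eV.
ΔE = 217.6 × (1/4² − 1/7²) = 217.6 × 0.04209 = 9.159 eV.
λ = hc/ΔE = 1240 / 9.159 = 135 nm.

135 nm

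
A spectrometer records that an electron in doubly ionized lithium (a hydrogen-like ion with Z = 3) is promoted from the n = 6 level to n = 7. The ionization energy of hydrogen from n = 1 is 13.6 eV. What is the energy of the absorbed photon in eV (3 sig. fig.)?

The Bohr energies scale as Z², so for Z = 3: E_n = −122.4/n² eV.
E_7 = −122.4/49 = −2.498 eV and E_6 = −122.4/36 = −3.400 eV.
The photon energy is |E_7 − E_6| = 0.902 eV.

0.902 eV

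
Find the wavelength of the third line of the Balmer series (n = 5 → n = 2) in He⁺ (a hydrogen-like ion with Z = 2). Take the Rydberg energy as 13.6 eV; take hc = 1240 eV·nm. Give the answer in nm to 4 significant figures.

The Balmer series terminates on n_f = 2; the third line has n_i = 2+3 = 5.
ΔE = 54.40 × (1/2² − 1/5²) = 11.42 eV.
λ = 1240 / 11.42 = 108.5 nm.

108.5 nm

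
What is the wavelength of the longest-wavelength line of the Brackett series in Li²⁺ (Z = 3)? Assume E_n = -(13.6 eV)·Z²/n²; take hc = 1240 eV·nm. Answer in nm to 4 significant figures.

The Brackett series terminates on n_f = 4; the first line has n_i = 4+1 = 5.
ΔE = 122.4 × (1/4² − 1/5²) = 2.754 eV.
λ = 1240 / 2.754 = 450.3 nm.

450.3 nm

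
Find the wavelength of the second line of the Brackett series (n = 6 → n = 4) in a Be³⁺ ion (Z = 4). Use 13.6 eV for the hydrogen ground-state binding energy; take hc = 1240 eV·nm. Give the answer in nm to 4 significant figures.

164.1 nm

The Brackett series terminates on n_f = 4; the second line has n_i = 4+2 = 6.
ΔE = 217.6 × (1/4² − 1/6²) = 7.556 eV.
λ = 1240 / 7.556 = 164.1 nm.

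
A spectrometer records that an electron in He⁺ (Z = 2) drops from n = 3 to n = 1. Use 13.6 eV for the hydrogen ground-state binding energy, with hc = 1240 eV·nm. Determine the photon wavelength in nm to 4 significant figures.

25.64 nm

For Z = 2 the level energies scale as Z², so the effective Rydberg energy is 13.6 × 4 = 54.40 eV.
ΔE = 54.40 × (1/1² − 1/3²) = 54.40 × 0.8889 = 48.36 eV.
λ = hc/ΔE = 1240 / 48.36 = 25.64 nm.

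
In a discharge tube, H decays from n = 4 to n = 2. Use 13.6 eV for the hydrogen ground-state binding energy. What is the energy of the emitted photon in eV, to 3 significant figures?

2.55 eV

E_4 = −13.60/16 = −0.8500 eV and E_2 = −13.60/4 = −3.400 eV.
The photon energy is |E_4 − E_2| = 2.55 eV.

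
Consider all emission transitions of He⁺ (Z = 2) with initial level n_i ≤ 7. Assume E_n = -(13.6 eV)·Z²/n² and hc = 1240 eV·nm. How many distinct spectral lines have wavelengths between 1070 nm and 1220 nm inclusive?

1

Enumerate all n_i → n_f pairs with 1 ≤ n_f < n_i ≤ 7 and compute λ = 1240 / [13.6·4·(1/n_f² − 1/n_i²)].
Lines falling in [1070, 1220] nm: 7→5 (1163 nm).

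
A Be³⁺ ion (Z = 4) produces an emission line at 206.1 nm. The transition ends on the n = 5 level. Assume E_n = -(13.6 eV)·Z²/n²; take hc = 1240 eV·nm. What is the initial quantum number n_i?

n_i = 9

The photon energy is ΔE = hc/λ = 1240 / 206.1 = 6.016 eV.
With Z = 4, ΔE = 217.6 × (1/n_f² − 1/n_i²), so 1/n_f² − 1/n_i² = 0.02765.
With n_f = 5: 1/n_i² = 1/25 − 0.02765 = 0.01235, so n_i ≈ 9.00.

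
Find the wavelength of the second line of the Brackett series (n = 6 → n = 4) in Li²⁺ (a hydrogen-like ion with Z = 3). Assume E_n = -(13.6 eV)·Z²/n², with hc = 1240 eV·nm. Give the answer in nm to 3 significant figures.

292 nm

The Brackett series terminates on n_f = 4; the second line has n_i = 4+2 = 6.
ΔE = 122.4 × (1/4² − 1/6²) = 4.250 eV.
λ = 1240 / 4.250 = 292 nm.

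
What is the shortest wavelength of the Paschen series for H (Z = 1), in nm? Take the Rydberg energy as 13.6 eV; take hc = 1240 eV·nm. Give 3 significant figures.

The Paschen series has lower level n_f = 3; the series limit corresponds to n_i → ∞.
ΔE_max = 13.6 × 1 / 3² = 1.511 eV.
λ_min = 1240 / 1.511 = 821 nm.

821 nm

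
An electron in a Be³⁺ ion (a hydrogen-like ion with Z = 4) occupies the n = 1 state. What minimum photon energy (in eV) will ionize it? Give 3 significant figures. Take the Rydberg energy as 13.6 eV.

E_n = −13.6 Z²/n² = −217.6/n² eV for Z = 4.
E_1 = −217.6/1 = −218 eV, so ionization (to E = 0) requires 218 eV.

218 eV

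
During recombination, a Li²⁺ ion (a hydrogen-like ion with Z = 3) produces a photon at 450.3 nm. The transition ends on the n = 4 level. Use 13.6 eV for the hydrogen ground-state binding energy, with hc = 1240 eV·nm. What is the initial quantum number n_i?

The photon energy is ΔE = hc/λ = 1240 / 450.3 = 2.754 eV.
With Z = 3, ΔE = 122.4 × (1/n_f² − 1/n_i²), so 1/n_f² − 1/n_i² = 0.02250.
With n_f = 4: 1/n_i² = 1/16 − 0.02250 = 0.04000, so n_i ≈ 5.00.

n_i = 5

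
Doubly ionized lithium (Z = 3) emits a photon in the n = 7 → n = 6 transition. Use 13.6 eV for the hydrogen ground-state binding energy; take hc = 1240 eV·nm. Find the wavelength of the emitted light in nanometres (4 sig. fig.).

1375 nm

For Z = 3 the level energies scale as Z², so the effective Rydberg energy is 13.6 × 9 = 122.4 eV.
ΔE = 122.4 × (1/6² − 1/7²) = 122.4 × 0.007370 = 0.9020 eV.
λ = hc/ΔE = 1240 / 0.9020 = 1375 nm.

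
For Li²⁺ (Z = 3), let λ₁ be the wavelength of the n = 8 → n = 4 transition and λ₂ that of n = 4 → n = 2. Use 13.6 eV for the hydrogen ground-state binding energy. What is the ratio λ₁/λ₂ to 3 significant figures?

λ ∝ 1/ΔE ∝ 1/(1/n_f² − 1/n_i²), and the Z² and hc factors cancel in the ratio.
λ₁/λ₂ = (1/2² − 1/4²)/(1/4² − 1/8²) = 0.1875/0.04688 = 4.00.

4.00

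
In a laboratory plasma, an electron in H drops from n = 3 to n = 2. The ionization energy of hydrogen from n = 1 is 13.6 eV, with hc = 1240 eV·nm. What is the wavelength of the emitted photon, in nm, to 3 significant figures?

ΔE = 13.60 × (1/2² − 1/3²) = 13.60 × 0.1389 = 1.889 eV.
λ = hc/ΔE = 1240 / 1.889 = 656 nm.

656 nm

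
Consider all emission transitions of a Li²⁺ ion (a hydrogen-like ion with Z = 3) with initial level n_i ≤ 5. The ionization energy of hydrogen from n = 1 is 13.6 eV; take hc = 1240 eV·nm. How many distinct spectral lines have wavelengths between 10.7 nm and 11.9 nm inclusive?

2

Enumerate all n_i → n_f pairs with 1 ≤ n_f < n_i ≤ 5 and compute λ = 1240 / [13.6·9·(1/n_f² − 1/n_i²)].
Lines falling in [10.7, 11.9] nm: 4→1 (10.81 nm), 3→1 (11.40 nm).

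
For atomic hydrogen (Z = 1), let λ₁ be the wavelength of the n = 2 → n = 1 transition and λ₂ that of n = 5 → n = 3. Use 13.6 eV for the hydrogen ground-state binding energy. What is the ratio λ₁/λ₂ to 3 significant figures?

λ ∝ 1/ΔE ∝ 1/(1/n_f² − 1/n_i²), and the Z² and hc factors cancel in the ratio.
λ₁/λ₂ = (1/3² − 1/5²)/(1/1² − 1/2²) = 0.07111/0.7500 = 0.0948.

0.0948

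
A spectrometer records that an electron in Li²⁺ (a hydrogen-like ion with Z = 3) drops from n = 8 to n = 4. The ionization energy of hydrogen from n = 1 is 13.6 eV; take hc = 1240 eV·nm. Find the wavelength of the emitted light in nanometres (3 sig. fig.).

For Z = 3 the level energies scale as Z², so the effective Rydberg energy is 13.6 × 9 = 122.4 eV.
ΔE = 122.4 × (1/4² − 1/8²) = 122.4 × 0.04688 = 5.738 eV.
λ = hc/ΔE = 1240 / 5.738 = 216 nm.

216 nm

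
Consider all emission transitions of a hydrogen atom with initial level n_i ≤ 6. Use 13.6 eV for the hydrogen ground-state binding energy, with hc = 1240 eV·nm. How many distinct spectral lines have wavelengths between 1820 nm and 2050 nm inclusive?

Enumerate all n_i → n_f pairs with 1 ≤ n_f < n_i ≤ 6 and compute λ = 1240 / [13.6·1·(1/n_f² − 1/n_i²)].
Lines falling in [1820, 2050] nm: 4→3 (1876 nm).

1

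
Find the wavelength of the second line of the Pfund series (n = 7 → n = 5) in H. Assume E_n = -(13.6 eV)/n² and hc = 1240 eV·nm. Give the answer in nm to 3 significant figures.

4650 nm

The Pfund series terminates on n_f = 5; the second line has n_i = 5+2 = 7.
ΔE = 13.60 × (1/5² − 1/7²) = 0.2664 eV.
λ = 1240 / 0.2664 = 4650 nm.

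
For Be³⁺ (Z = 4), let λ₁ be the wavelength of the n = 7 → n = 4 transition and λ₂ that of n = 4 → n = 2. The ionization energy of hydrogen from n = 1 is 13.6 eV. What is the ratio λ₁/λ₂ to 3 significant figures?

λ ∝ 1/ΔE ∝ 1/(1/n_f² − 1/n_i²), and the Z² and hc factors cancel in the ratio.
λ₁/λ₂ = (1/2² − 1/4²)/(1/4² − 1/7²) = 0.1875/0.04209 = 4.45.

4.45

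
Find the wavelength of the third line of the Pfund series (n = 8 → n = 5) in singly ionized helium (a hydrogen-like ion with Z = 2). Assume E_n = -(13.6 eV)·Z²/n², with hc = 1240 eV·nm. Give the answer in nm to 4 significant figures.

The Pfund series terminates on n_f = 5; the third line has n_i = 5+3 = 8.
ΔE = 54.40 × (1/5² − 1/8²) = 1.326 eV.
λ = 1240 / 1.326 = 935.1 nm.

935.1 nm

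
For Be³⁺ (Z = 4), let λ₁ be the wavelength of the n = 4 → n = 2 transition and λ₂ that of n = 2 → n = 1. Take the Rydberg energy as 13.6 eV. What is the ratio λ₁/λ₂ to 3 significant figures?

4.00

λ ∝ 1/ΔE ∝ 1/(1/n_f² − 1/n_i²), and the Z² and hc factors cancel in the ratio.
λ₁/λ₂ = (1/1² − 1/2²)/(1/2² − 1/4²) = 0.7500/0.1875 = 4.00.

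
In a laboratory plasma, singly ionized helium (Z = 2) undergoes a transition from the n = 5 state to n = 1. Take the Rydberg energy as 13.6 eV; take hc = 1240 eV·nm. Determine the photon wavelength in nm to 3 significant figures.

23.7 nm

For Z = 2 the level energies scale as Z², so the effective Rydberg energy is 13.6 × 4 = 54.40 eV.
ΔE = 54.40 × (1/1² − 1/5²) = 54.40 × 0.9600 = 52.22 eV.
λ = hc/ΔE = 1240 / 52.22 = 23.7 nm.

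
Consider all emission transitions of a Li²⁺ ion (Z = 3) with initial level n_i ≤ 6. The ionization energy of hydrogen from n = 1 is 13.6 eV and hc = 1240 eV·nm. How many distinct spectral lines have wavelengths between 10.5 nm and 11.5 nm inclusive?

3

Enumerate all n_i → n_f pairs with 1 ≤ n_f < n_i ≤ 6 and compute λ = 1240 / [13.6·9·(1/n_f² − 1/n_i²)].
Lines falling in [10.5, 11.5] nm: 5→1 (10.55 nm), 4→1 (10.81 nm), 3→1 (11.40 nm).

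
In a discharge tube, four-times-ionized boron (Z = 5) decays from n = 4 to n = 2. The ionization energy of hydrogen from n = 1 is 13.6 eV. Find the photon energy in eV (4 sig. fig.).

The Bohr energies scale as Z², so for Z = 5: E_n = −340.0/n² eV.
E_4 = −340.0/16 = −21.25 eV and E_2 = −340.0/4 = −85.00 eV.
The photon energy is |E_4 − E_2| = 63.75 eV.

63.75 eV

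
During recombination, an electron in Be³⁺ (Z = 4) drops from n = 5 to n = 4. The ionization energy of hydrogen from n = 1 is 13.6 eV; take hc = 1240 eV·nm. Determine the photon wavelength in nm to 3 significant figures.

253 nm

For Z = 4 the level energies scale as Z², so the effective Rydberg energy is 13.6 × 16 = 217.6 eV.
ΔE = 217.6 × (1/4² − 1/5²) = 217.6 × 0.02250 = 4.896 eV.
λ = hc/ΔE = 1240 / 4.896 = 253 nm.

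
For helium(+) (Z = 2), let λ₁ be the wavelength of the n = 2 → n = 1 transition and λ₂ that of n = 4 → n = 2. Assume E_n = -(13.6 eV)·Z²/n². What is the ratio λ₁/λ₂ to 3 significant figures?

0.250

λ ∝ 1/ΔE ∝ 1/(1/n_f² − 1/n_i²), and the Z² and hc factors cancel in the ratio.
λ₁/λ₂ = (1/2² − 1/4²)/(1/1² − 1/2²) = 0.1875/0.7500 = 0.250.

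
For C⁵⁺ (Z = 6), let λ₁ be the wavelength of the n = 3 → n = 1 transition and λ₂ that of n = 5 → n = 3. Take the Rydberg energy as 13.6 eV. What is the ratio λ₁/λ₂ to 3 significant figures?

λ ∝ 1/ΔE ∝ 1/(1/n_f² − 1/n_i²), and the Z² and hc factors cancel in the ratio.
λ₁/λ₂ = (1/3² − 1/5²)/(1/1² − 1/3²) = 0.07111/0.8889 = 0.0800.

0.0800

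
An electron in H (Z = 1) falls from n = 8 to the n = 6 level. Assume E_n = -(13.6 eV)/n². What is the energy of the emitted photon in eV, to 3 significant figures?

0.165 eV

E_8 = −13.60/64 = −0.2125 eV and E_6 = −13.60/36 = −0.3778 eV.
The photon energy is |E_8 − E_6| = 0.165 eV.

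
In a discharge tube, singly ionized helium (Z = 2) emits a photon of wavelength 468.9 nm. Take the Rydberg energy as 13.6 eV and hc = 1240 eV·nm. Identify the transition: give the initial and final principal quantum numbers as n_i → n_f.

n_i = 4, n_f = 3

The photon energy is ΔE = hc/λ = 1240 / 468.9 = 2.644 eV.
With Z = 2, ΔE = 54.40 × (1/n_f² − 1/n_i²), so 1/n_f² − 1/n_i² = 0.04861.
Trying n_f = 3 gives 1/n_i² = 0.06250, i.e. n_i ≈ 4; this pair matches.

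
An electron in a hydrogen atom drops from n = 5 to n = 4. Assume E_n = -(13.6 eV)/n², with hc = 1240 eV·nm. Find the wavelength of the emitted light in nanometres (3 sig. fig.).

4050 nm

ΔE = 13.60 × (1/4² − 1/5²) = 13.60 × 0.02250 = 0.3060 eV.
λ = hc/ΔE = 1240 / 0.3060 = 4050 nm.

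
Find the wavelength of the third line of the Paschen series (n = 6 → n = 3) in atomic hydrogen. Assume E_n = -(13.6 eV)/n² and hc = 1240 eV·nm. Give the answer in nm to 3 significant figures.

The Paschen series terminates on n_f = 3; the third line has n_i = 3+3 = 6.
ΔE = 13.60 × (1/3² − 1/6²) = 1.133 eV.
λ = 1240 / 1.133 = 1090 nm.

1090 nm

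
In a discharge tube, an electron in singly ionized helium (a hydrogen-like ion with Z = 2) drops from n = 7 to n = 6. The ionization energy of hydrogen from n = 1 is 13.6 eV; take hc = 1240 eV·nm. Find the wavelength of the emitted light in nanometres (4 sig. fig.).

For Z = 2 the level energies scale as Z², so the effective Rydberg energy is 13.6 × 4 = 54.40 eV.
ΔE = 54.40 × (1/6² − 1/7²) = 54.40 × 0.007370 = 0.4009 eV.
λ = hc/ΔE = 1240 / 0.4009 = 3093 nm.

3093 nm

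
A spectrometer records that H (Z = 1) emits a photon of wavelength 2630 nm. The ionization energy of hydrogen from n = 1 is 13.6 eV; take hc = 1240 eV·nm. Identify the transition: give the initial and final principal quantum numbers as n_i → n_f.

n_i = 6, n_f = 4

The photon energy is ΔE = hc/λ = 1240 / 2630 = 0.4715 eV.
With Z = 1, ΔE = 13.60 × (1/n_f² − 1/n_i²), so 1/n_f² − 1/n_i² = 0.03467.
Trying n_f = 4 gives 1/n_i² = 0.02783, i.e. n_i ≈ 6; this pair matches.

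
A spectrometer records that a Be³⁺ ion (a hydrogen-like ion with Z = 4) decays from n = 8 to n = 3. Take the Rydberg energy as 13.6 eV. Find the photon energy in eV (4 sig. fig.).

The Bohr energies scale as Z², so for Z = 4: E_n = −217.6/n² eV.
E_8 = −217.6/64 = −3.400 eV and E_3 = −217.6/9 = −24.18 eV.
The photon energy is |E_8 − E_3| = 20.78 eV.

20.78 eV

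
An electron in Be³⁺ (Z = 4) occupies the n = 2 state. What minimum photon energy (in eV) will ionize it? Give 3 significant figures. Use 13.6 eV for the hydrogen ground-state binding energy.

54.4 eV

E_n = −13.6 Z²/n² = −217.6/n² eV for Z = 4.
E_2 = −217.6/4 = −54.4 eV, so ionization (to E = 0) requires 54.4 eV.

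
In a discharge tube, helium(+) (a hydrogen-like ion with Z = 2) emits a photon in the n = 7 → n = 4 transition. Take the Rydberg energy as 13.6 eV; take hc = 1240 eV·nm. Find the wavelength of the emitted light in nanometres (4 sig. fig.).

541.5 nm

For Z = 2 the level energies scale as Z², so the effective Rydberg energy is 13.6 × 4 = 54.40 eV.
ΔE = 54.40 × (1/4² − 1/7²) = 54.40 × 0.04209 = 2.290 eV.
λ = hc/ΔE = 1240 / 2.290 = 541.5 nm.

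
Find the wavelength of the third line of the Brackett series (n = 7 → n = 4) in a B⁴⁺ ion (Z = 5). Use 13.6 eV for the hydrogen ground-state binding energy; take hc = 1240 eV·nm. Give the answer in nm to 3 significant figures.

The Brackett series terminates on n_f = 4; the third line has n_i = 4+3 = 7.
ΔE = 340.0 × (1/4² − 1/7²) = 14.31 eV.
λ = 1240 / 14.31 = 86.6 nm.

86.6 nm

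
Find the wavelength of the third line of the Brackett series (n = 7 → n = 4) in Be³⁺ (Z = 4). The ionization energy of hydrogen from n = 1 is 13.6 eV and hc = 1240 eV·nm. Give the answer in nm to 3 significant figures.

The Brackett series terminates on n_f = 4; the third line has n_i = 4+3 = 7.
ΔE = 217.6 × (1/4² − 1/7²) = 9.159 eV.
λ = 1240 / 9.159 = 135 nm.

135 nm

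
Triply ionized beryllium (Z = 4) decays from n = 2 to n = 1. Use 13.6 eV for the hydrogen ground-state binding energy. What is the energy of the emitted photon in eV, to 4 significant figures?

The Bohr energies scale as Z², so for Z = 4: E_n = −217.6/n² eV.
E_2 = −217.6/4 = −54.40 eV and E_1 = −217.6/1 = −217.6 eV.
The photon energy is |E_2 − E_1| = 163.2 eV.

163.2 eV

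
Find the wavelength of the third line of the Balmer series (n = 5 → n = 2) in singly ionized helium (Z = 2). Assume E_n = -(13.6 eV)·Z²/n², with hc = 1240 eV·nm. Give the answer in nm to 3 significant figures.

109 nm

The Balmer series terminates on n_f = 2; the third line has n_i = 2+3 = 5.
ΔE = 54.40 × (1/2² − 1/5²) = 11.42 eV.
λ = 1240 / 11.42 = 109 nm.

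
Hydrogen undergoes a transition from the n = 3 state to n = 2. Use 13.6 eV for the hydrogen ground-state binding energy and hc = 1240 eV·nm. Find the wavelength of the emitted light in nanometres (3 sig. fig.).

656 nm

ΔE = 13.60 × (1/2² − 1/3²) = 13.60 × 0.1389 = 1.889 eV.
λ = hc/ΔE = 1240 / 1.889 = 656 nm.
This line belongs to the Balmer series.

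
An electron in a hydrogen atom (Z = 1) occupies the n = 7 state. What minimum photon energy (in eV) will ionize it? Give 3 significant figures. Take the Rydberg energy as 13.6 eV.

E_7 = −13.60/49 = −0.278 eV, so ionization (to E = 0) requires 0.278 eV.

0.278 eV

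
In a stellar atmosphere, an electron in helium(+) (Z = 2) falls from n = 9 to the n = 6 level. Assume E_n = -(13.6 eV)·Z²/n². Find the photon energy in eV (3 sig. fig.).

0.840 eV

The Bohr energies scale as Z², so for Z = 2: E_n = −54.40/n² eV.
E_9 = −54.40/81 = −0.6716 eV and E_6 = −54.40/36 = −1.511 eV.
The photon energy is |E_9 − E_6| = 0.840 eV.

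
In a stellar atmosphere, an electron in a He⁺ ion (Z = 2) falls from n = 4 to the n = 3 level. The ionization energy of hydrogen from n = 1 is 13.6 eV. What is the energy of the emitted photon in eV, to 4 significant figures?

The Bohr energies scale as Z², so for Z = 2: E_n = −54.40/n² eV.
E_4 = −54.40/16 = −3.400 eV and E_3 = −54.40/9 = −6.044 eV.
The photon energy is |E_4 − E_3| = 2.644 eV.

2.644 eV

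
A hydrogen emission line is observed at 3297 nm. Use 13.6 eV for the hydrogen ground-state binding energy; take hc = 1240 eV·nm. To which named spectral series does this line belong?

ΔE = 1240/3297 = 0.3761 eV.
This matches 13.6 × (1/5² − 1/9²), so n_f = 5: the Pfund series.

Pfund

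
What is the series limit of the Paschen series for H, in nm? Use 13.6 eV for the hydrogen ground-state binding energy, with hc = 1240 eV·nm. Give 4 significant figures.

The Paschen series has lower level n_f = 3; the series limit corresponds to n_i → ∞.
ΔE_max = 13.6 × 1 / 3² = 1.511 eV.
λ_min = 1240 / 1.511 = 820.6 nm.

820.6 nm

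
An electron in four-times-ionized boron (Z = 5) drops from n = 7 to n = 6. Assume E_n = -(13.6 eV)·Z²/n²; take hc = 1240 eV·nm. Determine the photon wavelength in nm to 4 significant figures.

494.9 nm

For Z = 5 the level energies scale as Z², so the effective Rydberg energy is 13.6 × 25 = 340.0 eV.
ΔE = 340.0 × (1/6² − 1/7²) = 340.0 × 0.007370 = 2.506 eV.
λ = hc/ΔE = 1240 / 2.506 = 494.9 nm.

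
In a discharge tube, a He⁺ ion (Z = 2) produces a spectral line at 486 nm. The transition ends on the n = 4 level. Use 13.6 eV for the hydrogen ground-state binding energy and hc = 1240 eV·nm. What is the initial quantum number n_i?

n_i = 8

The photon energy is ΔE = hc/λ = 1240 / 486 = 2.551 eV.
With Z = 2, ΔE = 54.40 × (1/n_f² − 1/n_i²), so 1/n_f² − 1/n_i² = 0.04690.
With n_f = 4: 1/n_i² = 1/16 − 0.04690 = 0.01560, so n_i ≈ 8.01.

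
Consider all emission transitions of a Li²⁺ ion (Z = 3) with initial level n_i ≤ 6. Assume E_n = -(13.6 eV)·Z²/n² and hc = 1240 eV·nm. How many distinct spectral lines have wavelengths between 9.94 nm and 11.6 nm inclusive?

4

Enumerate all n_i → n_f pairs with 1 ≤ n_f < n_i ≤ 6 and compute λ = 1240 / [13.6·9·(1/n_f² − 1/n_i²)].
Lines falling in [9.94, 11.6] nm: 6→1 (10.42 nm), 5→1 (10.55 nm), 4→1 (10.81 nm), 3→1 (11.40 nm).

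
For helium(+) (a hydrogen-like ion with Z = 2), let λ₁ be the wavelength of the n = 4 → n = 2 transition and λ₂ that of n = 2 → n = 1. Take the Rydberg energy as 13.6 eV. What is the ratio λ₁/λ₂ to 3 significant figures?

λ ∝ 1/ΔE ∝ 1/(1/n_f² − 1/n_i²), and the Z² and hc factors cancel in the ratio.
λ₁/λ₂ = (1/1² − 1/2²)/(1/2² − 1/4²) = 0.7500/0.1875 = 4.00.

4.00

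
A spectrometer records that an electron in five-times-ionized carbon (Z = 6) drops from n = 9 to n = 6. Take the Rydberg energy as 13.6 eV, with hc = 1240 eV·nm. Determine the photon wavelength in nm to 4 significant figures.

For Z = 6 the level energies scale as Z², so the effective Rydberg energy is 13.6 × 36 = 489.6 eV.
ΔE = 489.6 × (1/6² − 1/9²) = 489.6 × 0.01543 = 7.556 eV.
λ = hc/ΔE = 1240 / 7.556 = 164.1 nm.

164.1 nm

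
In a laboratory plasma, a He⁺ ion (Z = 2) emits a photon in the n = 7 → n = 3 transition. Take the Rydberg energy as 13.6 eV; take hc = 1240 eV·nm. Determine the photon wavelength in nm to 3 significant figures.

251 nm

For Z = 2 the level energies scale as Z², so the effective Rydberg energy is 13.6 × 4 = 54.40 eV.
ΔE = 54.40 × (1/3² − 1/7²) = 54.40 × 0.09070 = 4.934 eV.
λ = hc/ΔE = 1240 / 4.934 = 251 nm.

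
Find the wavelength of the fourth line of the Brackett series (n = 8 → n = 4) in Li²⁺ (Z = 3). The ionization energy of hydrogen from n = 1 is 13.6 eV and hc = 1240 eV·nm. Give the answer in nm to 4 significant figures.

216.1 nm

The Brackett series terminates on n_f = 4; the fourth line has n_i = 4+4 = 8.
ΔE = 122.4 × (1/4² − 1/8²) = 5.738 eV.
λ = 1240 / 5.738 = 216.1 nm.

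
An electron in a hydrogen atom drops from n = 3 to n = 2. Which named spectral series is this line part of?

Balmer

The series is set by the lower level: n_f = 2 is the Balmer series.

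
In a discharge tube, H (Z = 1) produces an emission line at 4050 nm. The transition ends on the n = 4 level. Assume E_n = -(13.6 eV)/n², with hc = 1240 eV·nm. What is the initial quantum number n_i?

n_i = 5

The photon energy is ΔE = hc/λ = 1240 / 4050 = 0.3062 eV.
With Z = 1, ΔE = 13.60 × (1/n_f² − 1/n_i²), so 1/n_f² − 1/n_i² = 0.02251.
With n_f = 4: 1/n_i² = 1/16 − 0.02251 = 0.03999, so n_i ≈ 5.00.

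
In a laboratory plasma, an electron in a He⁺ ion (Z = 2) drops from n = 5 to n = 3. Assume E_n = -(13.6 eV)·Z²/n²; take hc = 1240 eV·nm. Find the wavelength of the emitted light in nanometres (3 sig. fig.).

For Z = 2 the level energies scale as Z², so the effective Rydberg energy is 13.6 × 4 = 54.40 eV.
ΔE = 54.40 × (1/3² − 1/5²) = 54.40 × 0.07111 = 3.868 eV.
λ = hc/ΔE = 1240 / 3.868 = 321 nm.

321 nm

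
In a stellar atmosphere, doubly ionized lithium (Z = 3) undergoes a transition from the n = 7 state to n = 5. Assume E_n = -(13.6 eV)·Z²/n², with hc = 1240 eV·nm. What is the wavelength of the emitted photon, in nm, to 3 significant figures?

517 nm

For Z = 3 the level energies scale as Z², so the effective Rydberg energy is 13.6 × 9 = 122.4 eV.
ΔE = 122.4 × (1/5² − 1/7²) = 122.4 × 0.01959 = 2.398 eV.
λ = hc/ΔE = 1240 / 2.398 = 517 nm.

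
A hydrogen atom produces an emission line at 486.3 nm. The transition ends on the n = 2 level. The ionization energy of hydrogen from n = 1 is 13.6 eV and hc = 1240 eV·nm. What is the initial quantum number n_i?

The photon energy is ΔE = hc/λ = 1240 / 486.3 = 2.550 eV.
With Z = 1, ΔE = 13.60 × (1/n_f² − 1/n_i²), so 1/n_f² − 1/n_i² = 0.1875.
With n_f = 2: 1/n_i² = 1/4 − 0.1875 = 0.06251, so n_i ≈ 4.00.

n_i = 4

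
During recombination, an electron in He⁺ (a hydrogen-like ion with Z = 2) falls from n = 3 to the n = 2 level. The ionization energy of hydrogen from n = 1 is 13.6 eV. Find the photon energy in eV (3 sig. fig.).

7.56 eV

The Bohr energies scale as Z², so for Z = 2: E_n = −54.40/n² eV.
E_3 = −54.40/9 = −6.044 eV and E_2 = −54.40/4 = −13.60 eV.
The photon energy is |E_3 − E_2| = 7.56 eV.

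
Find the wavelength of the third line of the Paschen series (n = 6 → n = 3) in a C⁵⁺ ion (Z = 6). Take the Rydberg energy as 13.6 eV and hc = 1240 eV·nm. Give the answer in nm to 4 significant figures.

30.39 nm

The Paschen series terminates on n_f = 3; the third line has n_i = 3+3 = 6.
ΔE = 489.6 × (1/3² − 1/6²) = 40.80 eV.
λ = 1240 / 40.80 = 30.39 nm.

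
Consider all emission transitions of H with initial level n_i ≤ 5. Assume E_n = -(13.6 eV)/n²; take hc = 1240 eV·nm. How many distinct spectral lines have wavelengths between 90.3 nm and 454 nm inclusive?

5

Enumerate all n_i → n_f pairs with 1 ≤ n_f < n_i ≤ 5 and compute λ = 1240 / [13.6·1·(1/n_f² − 1/n_i²)].
Lines falling in [90.3, 454] nm: 5→1 (94.98 nm), 4→1 (97.25 nm), 3→1 (102.6 nm), 2→1 (121.6 nm), 5→2 (434.2 nm).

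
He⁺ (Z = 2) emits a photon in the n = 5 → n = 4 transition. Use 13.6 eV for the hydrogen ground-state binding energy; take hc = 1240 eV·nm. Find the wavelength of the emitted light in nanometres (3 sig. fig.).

For Z = 2 the level energies scale as Z², so the effective Rydberg energy is 13.6 × 4 = 54.40 eV.
ΔE = 54.40 × (1/4² − 1/5²) = 54.40 × 0.02250 = 1.224 eV.
λ = hc/ΔE = 1240 / 1.224 = 1010 nm.

1010 nm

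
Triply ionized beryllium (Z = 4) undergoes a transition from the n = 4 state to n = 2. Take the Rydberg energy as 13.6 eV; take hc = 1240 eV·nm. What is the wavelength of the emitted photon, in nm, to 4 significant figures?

30.39 nm

For Z = 4 the level energies scale as Z², so the effective Rydberg energy is 13.6 × 16 = 217.6 eV.
ΔE = 217.6 × (1/2² − 1/4²) = 217.6 × 0.1875 = 40.80 eV.
λ = hc/ΔE = 1240 / 40.80 = 30.39 nm.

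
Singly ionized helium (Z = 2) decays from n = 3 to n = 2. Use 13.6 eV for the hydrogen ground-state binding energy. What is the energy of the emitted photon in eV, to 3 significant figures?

7.56 eV

The Bohr energies scale as Z², so for Z = 2: E_n = −54.40/n² eV.
E_3 = −54.40/9 = −6.044 eV and E_2 = −54.40/4 = −13.60 eV.
The photon energy is |E_3 − E_2| = 7.56 eV.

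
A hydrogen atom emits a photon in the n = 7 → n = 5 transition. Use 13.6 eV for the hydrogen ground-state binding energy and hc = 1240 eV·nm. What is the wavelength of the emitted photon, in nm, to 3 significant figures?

4650 nm

ΔE = 13.60 × (1/5² − 1/7²) = 13.60 × 0.01959 = 0.2664 eV.
λ = hc/ΔE = 1240 / 0.2664 = 4650 nm.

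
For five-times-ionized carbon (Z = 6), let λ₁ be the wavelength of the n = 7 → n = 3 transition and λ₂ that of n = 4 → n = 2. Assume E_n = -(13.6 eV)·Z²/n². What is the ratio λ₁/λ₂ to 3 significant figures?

λ ∝ 1/ΔE ∝ 1/(1/n_f² − 1/n_i²), and the Z² and hc factors cancel in the ratio.
λ₁/λ₂ = (1/2² − 1/4²)/(1/3² − 1/7²) = 0.1875/0.09070 = 2.07.

2.07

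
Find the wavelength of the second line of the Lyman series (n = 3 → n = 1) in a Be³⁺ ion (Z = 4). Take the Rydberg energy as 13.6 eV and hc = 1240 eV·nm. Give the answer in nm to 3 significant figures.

The Lyman series terminates on n_f = 1; the second line has n_i = 1+2 = 3.
ΔE = 217.6 × (1/1² − 1/3²) = 193.4 eV.
λ = 1240 / 193.4 = 6.41 nm.

6.41 nm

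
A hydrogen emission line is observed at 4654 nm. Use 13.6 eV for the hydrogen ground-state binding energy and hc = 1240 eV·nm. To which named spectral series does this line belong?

ΔE = 1240/4654 = 0.2664 eV.
This matches 13.6 × (1/5² − 1/7²), so n_f = 5: the Pfund series.

Pfund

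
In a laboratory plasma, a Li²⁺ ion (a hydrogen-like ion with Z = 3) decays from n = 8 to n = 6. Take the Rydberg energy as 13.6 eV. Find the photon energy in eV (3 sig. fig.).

1.49 eV

The Bohr energies scale as Z², so for Z = 3: E_n = −122.4/n² eV.
E_8 = −122.4/64 = −1.913 eV and E_6 = −122.4/36 = −3.400 eV.
The photon energy is |E_8 − E_6| = 1.49 eV.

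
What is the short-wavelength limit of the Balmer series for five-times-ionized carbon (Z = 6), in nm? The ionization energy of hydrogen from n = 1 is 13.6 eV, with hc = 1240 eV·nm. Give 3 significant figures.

10.1 nm

The Balmer series has lower level n_f = 2; the series limit corresponds to n_i → ∞.
ΔE_max = 13.6 × 36 / 2² = 122.4 eV.
λ_min = 1240 / 122.4 = 10.1 nm.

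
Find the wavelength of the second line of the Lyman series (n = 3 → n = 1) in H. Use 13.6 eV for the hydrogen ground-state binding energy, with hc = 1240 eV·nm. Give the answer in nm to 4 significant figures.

The Lyman series terminates on n_f = 1; the second line has n_i = 1+2 = 3.
ΔE = 13.60 × (1/1² − 1/3²) = 12.09 eV.
λ = 1240 / 12.09 = 102.6 nm.

102.6 nm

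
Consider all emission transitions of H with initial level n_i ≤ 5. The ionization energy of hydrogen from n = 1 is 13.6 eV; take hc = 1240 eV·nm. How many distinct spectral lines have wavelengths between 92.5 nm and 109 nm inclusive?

3

Enumerate all n_i → n_f pairs with 1 ≤ n_f < n_i ≤ 5 and compute λ = 1240 / [13.6·1·(1/n_f² − 1/n_i²)].
Lines falling in [92.5, 109] nm: 5→1 (94.98 nm), 4→1 (97.25 nm), 3→1 (102.6 nm).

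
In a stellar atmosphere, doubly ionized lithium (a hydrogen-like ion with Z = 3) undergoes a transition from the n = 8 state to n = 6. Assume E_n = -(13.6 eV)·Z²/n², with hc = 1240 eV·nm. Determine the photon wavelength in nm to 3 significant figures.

For Z = 3 the level energies scale as Z², so the effective Rydberg energy is 13.6 × 9 = 122.4 eV.
ΔE = 122.4 × (1/6² − 1/8²) = 122.4 × 0.01215 = 1.488 eV.
λ = hc/ΔE = 1240 / 1.488 = 834 nm.

834 nm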